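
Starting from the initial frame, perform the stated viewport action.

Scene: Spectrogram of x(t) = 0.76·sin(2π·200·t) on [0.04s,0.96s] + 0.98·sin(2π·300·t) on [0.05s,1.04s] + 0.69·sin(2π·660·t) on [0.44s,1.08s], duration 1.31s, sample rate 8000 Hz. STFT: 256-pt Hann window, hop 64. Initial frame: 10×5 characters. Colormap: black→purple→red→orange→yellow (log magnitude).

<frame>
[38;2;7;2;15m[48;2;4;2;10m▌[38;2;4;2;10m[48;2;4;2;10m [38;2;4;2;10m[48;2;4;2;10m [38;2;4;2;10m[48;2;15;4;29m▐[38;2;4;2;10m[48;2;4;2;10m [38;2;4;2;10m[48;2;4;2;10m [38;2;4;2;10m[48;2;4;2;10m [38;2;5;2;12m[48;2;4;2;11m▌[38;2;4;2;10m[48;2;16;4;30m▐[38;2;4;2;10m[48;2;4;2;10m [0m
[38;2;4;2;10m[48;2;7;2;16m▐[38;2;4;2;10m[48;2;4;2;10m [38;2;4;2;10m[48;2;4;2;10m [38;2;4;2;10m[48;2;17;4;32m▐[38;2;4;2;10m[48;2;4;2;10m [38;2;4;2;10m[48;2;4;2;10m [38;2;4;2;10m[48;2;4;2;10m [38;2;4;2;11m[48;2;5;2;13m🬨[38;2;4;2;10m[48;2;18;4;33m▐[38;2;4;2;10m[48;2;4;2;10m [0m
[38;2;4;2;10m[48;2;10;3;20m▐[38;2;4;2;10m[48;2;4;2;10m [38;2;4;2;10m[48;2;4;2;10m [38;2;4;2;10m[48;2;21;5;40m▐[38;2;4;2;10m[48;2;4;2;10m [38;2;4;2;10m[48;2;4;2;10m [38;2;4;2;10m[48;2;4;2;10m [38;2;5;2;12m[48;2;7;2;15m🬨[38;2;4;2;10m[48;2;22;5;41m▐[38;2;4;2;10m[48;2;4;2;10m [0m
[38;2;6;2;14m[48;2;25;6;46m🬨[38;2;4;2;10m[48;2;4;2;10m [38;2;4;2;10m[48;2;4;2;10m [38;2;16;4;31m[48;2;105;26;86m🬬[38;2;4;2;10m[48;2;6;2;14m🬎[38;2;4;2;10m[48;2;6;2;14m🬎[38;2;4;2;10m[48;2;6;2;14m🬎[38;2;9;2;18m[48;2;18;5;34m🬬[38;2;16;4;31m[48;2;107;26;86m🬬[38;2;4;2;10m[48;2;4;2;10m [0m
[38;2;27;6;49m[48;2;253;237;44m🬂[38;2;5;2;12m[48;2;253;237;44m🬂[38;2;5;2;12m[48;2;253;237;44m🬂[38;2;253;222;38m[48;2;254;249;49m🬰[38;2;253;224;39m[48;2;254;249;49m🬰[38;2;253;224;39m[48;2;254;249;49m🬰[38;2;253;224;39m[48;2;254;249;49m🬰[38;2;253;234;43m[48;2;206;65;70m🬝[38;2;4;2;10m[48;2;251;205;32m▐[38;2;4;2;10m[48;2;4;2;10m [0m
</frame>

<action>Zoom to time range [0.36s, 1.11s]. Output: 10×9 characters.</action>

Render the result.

<frame>
[38;2;4;2;10m[48;2;10;3;20m▌[38;2;15;4;29m[48;2;4;2;10m▌[38;2;4;2;10m[48;2;4;2;10m [38;2;4;2;10m[48;2;4;2;10m [38;2;4;2;10m[48;2;4;2;10m [38;2;4;2;10m[48;2;4;2;10m [38;2;4;2;10m[48;2;4;2;10m [38;2;4;2;10m[48;2;4;2;10m [38;2;5;2;12m[48;2;4;2;10m▌[38;2;6;2;14m[48;2;16;4;30m▌[0m
[38;2;4;2;10m[48;2;10;3;20m▌[38;2;4;2;10m[48;2;15;4;29m▐[38;2;4;2;10m[48;2;4;2;10m [38;2;4;2;10m[48;2;4;2;10m [38;2;4;2;10m[48;2;4;2;10m [38;2;4;2;10m[48;2;4;2;10m [38;2;4;2;10m[48;2;4;2;10m [38;2;4;2;10m[48;2;4;2;10m [38;2;5;2;12m[48;2;4;2;10m▌[38;2;6;2;14m[48;2;16;4;31m▌[0m
[38;2;4;2;10m[48;2;10;3;21m▌[38;2;4;2;10m[48;2;16;4;31m▐[38;2;4;2;10m[48;2;4;2;10m [38;2;4;2;10m[48;2;4;2;10m [38;2;4;2;10m[48;2;4;2;10m [38;2;4;2;10m[48;2;4;2;10m [38;2;4;2;10m[48;2;4;2;10m [38;2;4;2;10m[48;2;4;2;10m [38;2;4;2;10m[48;2;5;2;12m▐[38;2;7;2;15m[48;2;17;4;32m▌[0m
[38;2;4;2;10m[48;2;11;3;22m▌[38;2;4;2;10m[48;2;18;4;34m▐[38;2;4;2;10m[48;2;4;2;10m [38;2;4;2;10m[48;2;4;2;10m [38;2;4;2;10m[48;2;4;2;10m [38;2;4;2;10m[48;2;4;2;10m [38;2;4;2;10m[48;2;4;2;10m [38;2;4;2;10m[48;2;4;2;10m [38;2;4;2;10m[48;2;5;2;13m▐[38;2;7;2;16m[48;2;19;5;35m▌[0m
[38;2;4;2;10m[48;2;13;3;25m▌[38;2;4;2;10m[48;2;21;5;39m▐[38;2;4;2;10m[48;2;4;2;10m [38;2;4;2;10m[48;2;4;2;10m [38;2;4;2;10m[48;2;4;2;10m [38;2;4;2;10m[48;2;4;2;10m [38;2;4;2;10m[48;2;4;2;10m [38;2;4;2;10m[48;2;4;2;10m [38;2;4;2;10m[48;2;6;2;14m▐[38;2;9;3;19m[48;2;22;5;40m▌[0m
[38;2;4;2;10m[48;2;16;4;31m▌[38;2;4;2;10m[48;2;26;6;48m▐[38;2;4;2;10m[48;2;4;2;10m [38;2;4;2;10m[48;2;4;2;10m [38;2;4;2;10m[48;2;4;2;10m [38;2;4;2;10m[48;2;4;2;10m [38;2;4;2;10m[48;2;4;2;10m [38;2;4;2;10m[48;2;4;2;10m [38;2;4;2;10m[48;2;8;2;17m▐[38;2;12;3;23m[48;2;28;6;50m▌[0m
[38;2;4;2;10m[48;2;27;6;49m▌[38;2;4;2;10m[48;2;44;10;73m▐[38;2;4;2;10m[48;2;4;2;11m🬬[38;2;4;2;10m[48;2;4;2;11m🬬[38;2;4;2;10m[48;2;4;2;11m🬎[38;2;4;2;10m[48;2;4;2;11m🬎[38;2;4;2;10m[48;2;4;2;11m🬎[38;2;4;2;10m[48;2;4;2;11m🬎[38;2;4;2;10m[48;2;12;3;23m▐[38;2;19;5;36m[48;2;46;10;75m▌[0m
[38;2;6;2;14m[48;2;102;25;86m▌[38;2;253;224;39m[48;2;85;21;54m🬋[38;2;253;224;39m[48;2;13;3;25m🬋[38;2;253;224;39m[48;2;13;3;25m🬋[38;2;253;224;39m[48;2;13;3;26m🬋[38;2;253;224;39m[48;2;13;3;26m🬋[38;2;253;224;39m[48;2;13;3;26m🬋[38;2;253;224;39m[48;2;13;3;26m🬋[38;2;253;224;39m[48;2;22;5;41m🬋[38;2;112;28;76m[48;2;253;225;39m🬰[0m
[38;2;254;243;47m[48;2;46;10;81m🬎[38;2;254;243;47m[48;2;46;10;81m🬎[38;2;254;243;47m[48;2;45;10;79m🬎[38;2;254;243;47m[48;2;45;10;78m🬎[38;2;254;243;47m[48;2;45;10;79m🬎[38;2;254;243;47m[48;2;45;10;79m🬎[38;2;254;243;47m[48;2;45;10;79m🬎[38;2;254;243;47m[48;2;45;10;79m🬎[38;2;245;210;50m[48;2;9;3;19m🬝[38;2;254;242;46m[48;2;153;39;82m🬄[0m
</frame>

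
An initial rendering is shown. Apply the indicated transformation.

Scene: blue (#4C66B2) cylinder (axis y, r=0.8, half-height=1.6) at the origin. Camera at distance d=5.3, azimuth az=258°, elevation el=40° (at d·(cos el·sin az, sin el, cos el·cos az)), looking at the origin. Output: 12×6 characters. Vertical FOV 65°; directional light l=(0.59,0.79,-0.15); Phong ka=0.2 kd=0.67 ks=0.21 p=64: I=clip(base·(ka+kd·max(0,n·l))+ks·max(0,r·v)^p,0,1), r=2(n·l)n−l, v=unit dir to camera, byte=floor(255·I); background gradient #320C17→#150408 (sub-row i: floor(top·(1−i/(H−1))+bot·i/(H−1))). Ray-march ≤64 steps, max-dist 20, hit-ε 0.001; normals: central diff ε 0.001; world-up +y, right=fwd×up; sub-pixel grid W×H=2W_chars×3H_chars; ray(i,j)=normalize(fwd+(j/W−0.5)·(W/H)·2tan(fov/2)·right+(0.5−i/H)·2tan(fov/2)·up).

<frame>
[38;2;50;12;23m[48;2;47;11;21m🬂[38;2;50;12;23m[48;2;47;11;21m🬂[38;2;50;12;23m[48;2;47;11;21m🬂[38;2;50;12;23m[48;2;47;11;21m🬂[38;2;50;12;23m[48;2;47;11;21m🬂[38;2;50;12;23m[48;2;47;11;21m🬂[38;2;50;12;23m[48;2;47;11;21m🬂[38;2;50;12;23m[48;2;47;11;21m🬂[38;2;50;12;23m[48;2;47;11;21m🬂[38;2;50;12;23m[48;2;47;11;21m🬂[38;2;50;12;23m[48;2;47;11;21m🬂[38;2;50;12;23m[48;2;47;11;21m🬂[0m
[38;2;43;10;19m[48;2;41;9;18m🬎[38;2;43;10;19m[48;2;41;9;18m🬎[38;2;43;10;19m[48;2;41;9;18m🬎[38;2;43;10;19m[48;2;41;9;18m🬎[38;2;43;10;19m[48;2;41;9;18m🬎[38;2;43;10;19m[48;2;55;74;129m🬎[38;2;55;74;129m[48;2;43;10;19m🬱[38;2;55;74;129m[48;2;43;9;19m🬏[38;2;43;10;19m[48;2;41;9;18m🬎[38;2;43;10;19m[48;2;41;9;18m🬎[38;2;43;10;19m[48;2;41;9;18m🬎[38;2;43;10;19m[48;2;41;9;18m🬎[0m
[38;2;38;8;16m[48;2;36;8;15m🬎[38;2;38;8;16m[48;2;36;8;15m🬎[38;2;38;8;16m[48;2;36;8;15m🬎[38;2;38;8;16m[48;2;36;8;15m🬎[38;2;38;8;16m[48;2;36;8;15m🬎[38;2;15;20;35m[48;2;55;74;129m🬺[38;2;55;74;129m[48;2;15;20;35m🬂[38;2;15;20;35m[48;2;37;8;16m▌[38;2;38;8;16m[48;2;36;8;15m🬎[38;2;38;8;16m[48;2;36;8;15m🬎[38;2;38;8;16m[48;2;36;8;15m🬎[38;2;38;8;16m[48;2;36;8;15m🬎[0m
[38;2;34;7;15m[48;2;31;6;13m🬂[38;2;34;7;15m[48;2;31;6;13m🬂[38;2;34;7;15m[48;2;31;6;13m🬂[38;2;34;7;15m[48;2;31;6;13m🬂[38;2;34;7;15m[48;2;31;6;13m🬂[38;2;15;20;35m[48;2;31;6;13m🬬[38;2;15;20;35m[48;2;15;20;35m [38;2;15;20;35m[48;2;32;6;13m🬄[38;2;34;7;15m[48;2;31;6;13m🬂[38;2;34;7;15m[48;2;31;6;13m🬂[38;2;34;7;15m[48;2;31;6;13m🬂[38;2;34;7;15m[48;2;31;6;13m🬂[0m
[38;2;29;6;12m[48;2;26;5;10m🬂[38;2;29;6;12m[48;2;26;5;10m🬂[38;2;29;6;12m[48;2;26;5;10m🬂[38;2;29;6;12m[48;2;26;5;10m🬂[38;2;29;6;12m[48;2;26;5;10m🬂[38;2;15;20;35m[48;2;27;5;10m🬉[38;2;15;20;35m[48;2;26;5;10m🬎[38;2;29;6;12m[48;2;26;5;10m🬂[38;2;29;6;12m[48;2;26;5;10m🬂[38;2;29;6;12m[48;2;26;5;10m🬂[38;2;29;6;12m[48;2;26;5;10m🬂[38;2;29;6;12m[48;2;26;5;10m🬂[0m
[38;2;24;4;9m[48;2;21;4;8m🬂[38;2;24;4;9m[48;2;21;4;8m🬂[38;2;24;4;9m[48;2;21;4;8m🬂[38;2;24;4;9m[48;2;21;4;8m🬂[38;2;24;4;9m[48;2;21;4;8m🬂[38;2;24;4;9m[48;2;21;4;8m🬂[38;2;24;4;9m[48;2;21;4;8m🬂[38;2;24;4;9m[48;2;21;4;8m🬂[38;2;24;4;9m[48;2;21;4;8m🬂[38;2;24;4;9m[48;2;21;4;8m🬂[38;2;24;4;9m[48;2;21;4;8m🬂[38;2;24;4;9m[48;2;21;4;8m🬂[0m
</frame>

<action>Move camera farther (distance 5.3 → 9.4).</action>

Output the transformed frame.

<frame>
[38;2;50;12;23m[48;2;47;11;21m🬂[38;2;50;12;23m[48;2;47;11;21m🬂[38;2;50;12;23m[48;2;47;11;21m🬂[38;2;50;12;23m[48;2;47;11;21m🬂[38;2;50;12;23m[48;2;47;11;21m🬂[38;2;50;12;23m[48;2;47;11;21m🬂[38;2;50;12;23m[48;2;47;11;21m🬂[38;2;50;12;23m[48;2;47;11;21m🬂[38;2;50;12;23m[48;2;47;11;21m🬂[38;2;50;12;23m[48;2;47;11;21m🬂[38;2;50;12;23m[48;2;47;11;21m🬂[38;2;50;12;23m[48;2;47;11;21m🬂[0m
[38;2;43;10;19m[48;2;41;9;18m🬎[38;2;43;10;19m[48;2;41;9;18m🬎[38;2;43;10;19m[48;2;41;9;18m🬎[38;2;43;10;19m[48;2;41;9;18m🬎[38;2;43;10;19m[48;2;41;9;18m🬎[38;2;43;10;19m[48;2;41;9;18m🬎[38;2;43;10;19m[48;2;41;9;18m🬎[38;2;43;10;19m[48;2;41;9;18m🬎[38;2;43;10;19m[48;2;41;9;18m🬎[38;2;43;10;19m[48;2;41;9;18m🬎[38;2;43;10;19m[48;2;41;9;18m🬎[38;2;43;10;19m[48;2;41;9;18m🬎[0m
[38;2;38;8;16m[48;2;36;8;15m🬎[38;2;38;8;16m[48;2;36;8;15m🬎[38;2;38;8;16m[48;2;36;8;15m🬎[38;2;38;8;16m[48;2;36;8;15m🬎[38;2;38;8;16m[48;2;36;8;15m🬎[38;2;55;74;129m[48;2;33;10;20m🬇[38;2;27;14;26m[48;2;55;74;129m🬰[38;2;38;8;16m[48;2;36;8;15m🬎[38;2;38;8;16m[48;2;36;8;15m🬎[38;2;38;8;16m[48;2;36;8;15m🬎[38;2;38;8;16m[48;2;36;8;15m🬎[38;2;38;8;16m[48;2;36;8;15m🬎[0m
[38;2;34;7;15m[48;2;31;6;13m🬂[38;2;34;7;15m[48;2;31;6;13m🬂[38;2;34;7;15m[48;2;31;6;13m🬂[38;2;34;7;15m[48;2;31;6;13m🬂[38;2;34;7;15m[48;2;31;6;13m🬂[38;2;15;20;35m[48;2;32;6;14m▐[38;2;15;20;35m[48;2;15;20;35m [38;2;34;7;15m[48;2;31;6;13m🬂[38;2;34;7;15m[48;2;31;6;13m🬂[38;2;34;7;15m[48;2;31;6;13m🬂[38;2;34;7;15m[48;2;31;6;13m🬂[38;2;34;7;15m[48;2;31;6;13m🬂[0m
[38;2;29;6;12m[48;2;26;5;10m🬂[38;2;29;6;12m[48;2;26;5;10m🬂[38;2;29;6;12m[48;2;26;5;10m🬂[38;2;29;6;12m[48;2;26;5;10m🬂[38;2;29;6;12m[48;2;26;5;10m🬂[38;2;29;6;12m[48;2;26;5;10m🬂[38;2;29;6;12m[48;2;26;5;10m🬂[38;2;29;6;12m[48;2;26;5;10m🬂[38;2;29;6;12m[48;2;26;5;10m🬂[38;2;29;6;12m[48;2;26;5;10m🬂[38;2;29;6;12m[48;2;26;5;10m🬂[38;2;29;6;12m[48;2;26;5;10m🬂[0m
[38;2;24;4;9m[48;2;21;4;8m🬂[38;2;24;4;9m[48;2;21;4;8m🬂[38;2;24;4;9m[48;2;21;4;8m🬂[38;2;24;4;9m[48;2;21;4;8m🬂[38;2;24;4;9m[48;2;21;4;8m🬂[38;2;24;4;9m[48;2;21;4;8m🬂[38;2;24;4;9m[48;2;21;4;8m🬂[38;2;24;4;9m[48;2;21;4;8m🬂[38;2;24;4;9m[48;2;21;4;8m🬂[38;2;24;4;9m[48;2;21;4;8m🬂[38;2;24;4;9m[48;2;21;4;8m🬂[38;2;24;4;9m[48;2;21;4;8m🬂[0m
</frame>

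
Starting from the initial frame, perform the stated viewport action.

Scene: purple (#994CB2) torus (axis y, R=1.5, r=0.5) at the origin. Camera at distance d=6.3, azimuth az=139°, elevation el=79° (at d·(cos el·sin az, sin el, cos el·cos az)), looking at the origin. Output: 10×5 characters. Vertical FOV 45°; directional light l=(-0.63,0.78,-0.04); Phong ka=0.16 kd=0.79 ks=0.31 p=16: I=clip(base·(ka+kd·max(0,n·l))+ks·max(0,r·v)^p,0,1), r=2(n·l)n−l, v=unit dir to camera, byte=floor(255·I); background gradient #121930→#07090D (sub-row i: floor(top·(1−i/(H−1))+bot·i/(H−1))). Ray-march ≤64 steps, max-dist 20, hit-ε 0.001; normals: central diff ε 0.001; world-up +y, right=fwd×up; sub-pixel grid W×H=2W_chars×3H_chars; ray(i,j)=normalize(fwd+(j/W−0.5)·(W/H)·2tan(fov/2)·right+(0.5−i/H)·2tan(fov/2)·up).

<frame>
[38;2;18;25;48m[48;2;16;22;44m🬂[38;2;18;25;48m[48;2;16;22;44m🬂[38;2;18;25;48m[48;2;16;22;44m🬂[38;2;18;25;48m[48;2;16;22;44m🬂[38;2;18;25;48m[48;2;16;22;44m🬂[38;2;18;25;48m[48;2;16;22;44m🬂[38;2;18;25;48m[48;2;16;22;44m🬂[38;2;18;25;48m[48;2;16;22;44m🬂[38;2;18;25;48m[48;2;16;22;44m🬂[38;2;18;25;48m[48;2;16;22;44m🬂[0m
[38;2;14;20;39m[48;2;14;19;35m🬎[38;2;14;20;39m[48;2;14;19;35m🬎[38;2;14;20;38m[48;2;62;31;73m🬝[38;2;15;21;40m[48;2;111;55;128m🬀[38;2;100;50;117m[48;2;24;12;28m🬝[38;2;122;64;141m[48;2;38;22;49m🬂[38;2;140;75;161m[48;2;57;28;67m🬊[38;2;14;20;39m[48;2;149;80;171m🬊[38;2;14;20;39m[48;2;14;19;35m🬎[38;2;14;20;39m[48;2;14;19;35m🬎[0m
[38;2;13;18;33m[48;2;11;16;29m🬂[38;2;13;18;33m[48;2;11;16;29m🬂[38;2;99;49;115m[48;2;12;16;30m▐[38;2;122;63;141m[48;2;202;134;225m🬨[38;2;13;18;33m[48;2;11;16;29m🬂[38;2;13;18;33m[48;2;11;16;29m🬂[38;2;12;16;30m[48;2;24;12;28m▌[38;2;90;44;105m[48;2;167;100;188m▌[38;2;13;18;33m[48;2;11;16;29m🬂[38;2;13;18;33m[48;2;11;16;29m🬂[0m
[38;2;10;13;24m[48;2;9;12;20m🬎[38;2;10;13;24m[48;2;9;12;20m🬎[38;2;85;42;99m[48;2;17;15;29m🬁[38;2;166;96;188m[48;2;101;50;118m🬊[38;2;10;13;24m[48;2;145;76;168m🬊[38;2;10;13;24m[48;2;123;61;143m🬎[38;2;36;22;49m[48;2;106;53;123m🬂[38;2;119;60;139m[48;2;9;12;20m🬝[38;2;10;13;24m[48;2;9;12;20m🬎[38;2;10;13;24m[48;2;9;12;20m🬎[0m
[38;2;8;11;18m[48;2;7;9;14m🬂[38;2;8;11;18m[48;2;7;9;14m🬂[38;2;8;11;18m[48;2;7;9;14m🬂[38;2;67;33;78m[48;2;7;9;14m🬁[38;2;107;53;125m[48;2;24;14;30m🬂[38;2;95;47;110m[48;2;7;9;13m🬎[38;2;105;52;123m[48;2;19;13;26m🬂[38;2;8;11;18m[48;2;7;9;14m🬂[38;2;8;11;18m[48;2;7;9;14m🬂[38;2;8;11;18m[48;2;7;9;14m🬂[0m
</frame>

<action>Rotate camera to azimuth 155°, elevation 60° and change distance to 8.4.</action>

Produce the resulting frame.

<frame>
[38;2;18;25;48m[48;2;16;22;44m🬂[38;2;18;25;48m[48;2;16;22;44m🬂[38;2;18;25;48m[48;2;16;22;44m🬂[38;2;18;25;48m[48;2;16;22;44m🬂[38;2;18;25;48m[48;2;16;22;44m🬂[38;2;18;25;48m[48;2;16;22;44m🬂[38;2;18;25;48m[48;2;16;22;44m🬂[38;2;18;25;48m[48;2;16;22;44m🬂[38;2;18;25;48m[48;2;16;22;44m🬂[38;2;18;25;48m[48;2;16;22;44m🬂[0m
[38;2;14;20;39m[48;2;14;19;35m🬎[38;2;14;20;39m[48;2;14;19;35m🬎[38;2;14;20;39m[48;2;14;19;35m🬎[38;2;14;20;38m[48;2;59;29;68m🬝[38;2;14;20;39m[48;2;116;59;134m🬎[38;2;90;44;105m[48;2;14;20;39m🬱[38;2;14;20;39m[48;2;124;62;145m🬎[38;2;14;20;39m[48;2;14;19;35m🬎[38;2;14;20;39m[48;2;14;19;35m🬎[38;2;14;20;39m[48;2;14;19;35m🬎[0m
[38;2;13;18;33m[48;2;11;16;29m🬂[38;2;13;18;33m[48;2;11;16;29m🬂[38;2;13;18;33m[48;2;11;16;29m🬂[38;2;44;25;57m[48;2;145;78;166m▌[38;2;119;59;138m[48;2;25;18;39m🬀[38;2;11;16;29m[48;2;24;12;28m🬺[38;2;100;50;117m[48;2;21;13;29m▐[38;2;139;70;163m[48;2;12;17;31m🬓[38;2;13;18;33m[48;2;11;16;29m🬂[38;2;13;18;33m[48;2;11;16;29m🬂[0m
[38;2;10;13;24m[48;2;9;12;20m🬎[38;2;10;13;24m[48;2;9;12;20m🬎[38;2;10;13;24m[48;2;9;12;20m🬎[38;2;103;51;120m[48;2;19;14;28m🬁[38;2;118;58;137m[48;2;31;18;41m🬌[38;2;10;14;25m[48;2;101;51;118m🬂[38;2;143;84;162m[48;2;59;32;72m🬍[38;2;116;57;135m[48;2;9;12;22m🬀[38;2;10;13;24m[48;2;9;12;20m🬎[38;2;10;13;24m[48;2;9;12;20m🬎[0m
[38;2;8;11;18m[48;2;7;9;14m🬂[38;2;8;11;18m[48;2;7;9;14m🬂[38;2;8;11;18m[48;2;7;9;14m🬂[38;2;8;11;18m[48;2;7;9;14m🬂[38;2;8;11;18m[48;2;7;9;14m🬂[38;2;8;11;18m[48;2;7;9;14m🬂[38;2;8;11;18m[48;2;7;9;14m🬂[38;2;8;11;18m[48;2;7;9;14m🬂[38;2;8;11;18m[48;2;7;9;14m🬂[38;2;8;11;18m[48;2;7;9;14m🬂[0m
</frame>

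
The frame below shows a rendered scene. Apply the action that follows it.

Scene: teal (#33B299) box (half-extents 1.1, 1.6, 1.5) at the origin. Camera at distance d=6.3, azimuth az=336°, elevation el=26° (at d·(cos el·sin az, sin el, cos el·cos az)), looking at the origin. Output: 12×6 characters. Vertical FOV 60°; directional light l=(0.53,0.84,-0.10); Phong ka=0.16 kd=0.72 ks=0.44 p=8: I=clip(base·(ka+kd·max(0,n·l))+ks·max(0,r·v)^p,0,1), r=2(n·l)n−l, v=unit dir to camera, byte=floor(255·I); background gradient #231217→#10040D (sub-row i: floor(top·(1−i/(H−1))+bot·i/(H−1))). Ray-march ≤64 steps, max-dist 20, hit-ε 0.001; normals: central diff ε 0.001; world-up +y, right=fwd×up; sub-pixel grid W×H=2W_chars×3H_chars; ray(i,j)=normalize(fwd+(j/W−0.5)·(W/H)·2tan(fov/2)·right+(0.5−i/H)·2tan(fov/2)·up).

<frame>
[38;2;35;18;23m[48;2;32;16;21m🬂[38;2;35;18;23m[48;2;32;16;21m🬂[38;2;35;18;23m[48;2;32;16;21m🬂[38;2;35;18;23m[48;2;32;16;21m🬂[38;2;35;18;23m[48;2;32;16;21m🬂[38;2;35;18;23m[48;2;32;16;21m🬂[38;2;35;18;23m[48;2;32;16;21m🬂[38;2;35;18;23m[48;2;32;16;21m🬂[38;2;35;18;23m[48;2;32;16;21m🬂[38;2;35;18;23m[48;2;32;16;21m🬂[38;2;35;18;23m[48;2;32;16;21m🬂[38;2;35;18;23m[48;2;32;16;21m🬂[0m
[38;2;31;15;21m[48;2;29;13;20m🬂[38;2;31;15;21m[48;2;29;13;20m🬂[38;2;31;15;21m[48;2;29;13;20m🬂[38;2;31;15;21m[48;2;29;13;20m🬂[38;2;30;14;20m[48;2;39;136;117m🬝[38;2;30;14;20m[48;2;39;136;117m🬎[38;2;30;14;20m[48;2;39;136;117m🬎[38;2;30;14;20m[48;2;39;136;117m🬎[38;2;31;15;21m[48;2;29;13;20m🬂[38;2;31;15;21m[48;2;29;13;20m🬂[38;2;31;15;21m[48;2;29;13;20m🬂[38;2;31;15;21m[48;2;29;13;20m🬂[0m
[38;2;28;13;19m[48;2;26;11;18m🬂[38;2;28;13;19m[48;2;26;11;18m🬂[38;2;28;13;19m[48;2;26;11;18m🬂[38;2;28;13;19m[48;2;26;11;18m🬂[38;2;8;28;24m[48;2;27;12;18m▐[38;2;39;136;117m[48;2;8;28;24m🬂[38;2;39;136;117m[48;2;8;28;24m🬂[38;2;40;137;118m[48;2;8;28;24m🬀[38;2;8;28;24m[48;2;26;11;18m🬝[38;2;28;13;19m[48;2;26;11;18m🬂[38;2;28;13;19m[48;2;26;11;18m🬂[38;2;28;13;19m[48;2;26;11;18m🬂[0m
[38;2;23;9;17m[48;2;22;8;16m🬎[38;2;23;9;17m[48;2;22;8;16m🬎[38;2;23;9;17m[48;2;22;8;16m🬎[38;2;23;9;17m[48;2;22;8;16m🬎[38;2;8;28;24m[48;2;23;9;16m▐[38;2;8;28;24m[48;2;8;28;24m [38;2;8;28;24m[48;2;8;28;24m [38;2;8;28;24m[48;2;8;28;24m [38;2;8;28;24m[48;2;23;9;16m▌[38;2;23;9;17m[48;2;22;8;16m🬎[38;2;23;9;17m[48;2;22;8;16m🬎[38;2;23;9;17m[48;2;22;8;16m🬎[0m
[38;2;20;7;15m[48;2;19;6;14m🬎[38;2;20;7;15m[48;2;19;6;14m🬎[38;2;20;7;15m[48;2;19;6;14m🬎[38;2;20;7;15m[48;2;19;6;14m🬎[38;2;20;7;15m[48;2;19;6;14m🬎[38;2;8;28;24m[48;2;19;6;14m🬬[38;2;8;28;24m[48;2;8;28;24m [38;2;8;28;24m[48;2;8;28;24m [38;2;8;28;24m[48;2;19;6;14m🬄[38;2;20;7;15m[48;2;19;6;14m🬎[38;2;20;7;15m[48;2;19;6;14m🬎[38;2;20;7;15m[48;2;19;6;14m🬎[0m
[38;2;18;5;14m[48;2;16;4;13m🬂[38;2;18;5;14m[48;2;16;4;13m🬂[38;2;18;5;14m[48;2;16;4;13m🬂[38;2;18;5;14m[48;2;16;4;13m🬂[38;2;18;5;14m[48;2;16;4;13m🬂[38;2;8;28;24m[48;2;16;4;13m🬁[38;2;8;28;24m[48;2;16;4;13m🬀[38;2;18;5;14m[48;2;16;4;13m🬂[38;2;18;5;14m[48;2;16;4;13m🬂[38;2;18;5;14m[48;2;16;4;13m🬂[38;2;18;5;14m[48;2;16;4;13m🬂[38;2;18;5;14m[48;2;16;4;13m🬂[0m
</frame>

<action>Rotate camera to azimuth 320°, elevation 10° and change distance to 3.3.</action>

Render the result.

<frame>
[38;2;35;18;23m[48;2;32;16;21m🬂[38;2;35;18;23m[48;2;32;16;21m🬂[38;2;34;17;22m[48;2;8;28;24m🬆[38;2;8;28;24m[48;2;8;28;24m [38;2;8;28;24m[48;2;8;28;24m [38;2;8;28;24m[48;2;8;28;24m [38;2;8;28;24m[48;2;8;28;24m [38;2;9;30;26m[48;2;8;29;25m🬂[38;2;10;30;26m[48;2;9;29;25m🬊[38;2;12;32;28m[48;2;10;30;26m🬂[38;2;12;33;29m[48;2;10;31;27m🬊[38;2;33;17;22m[48;2;12;32;28m▐[0m
[38;2;31;15;21m[48;2;29;13;20m🬂[38;2;31;15;21m[48;2;29;13;20m🬂[38;2;8;28;24m[48;2;29;13;20m🬨[38;2;8;28;24m[48;2;8;28;24m [38;2;8;28;24m[48;2;8;28;24m [38;2;8;28;24m[48;2;8;28;24m [38;2;8;28;24m[48;2;8;28;24m [38;2;8;28;24m[48;2;8;28;24m [38;2;8;29;25m[48;2;8;28;24m🬂[38;2;8;29;25m[48;2;8;28;24m🬎[38;2;9;29;25m[48;2;8;28;24m🬎[38;2;30;14;20m[48;2;9;29;25m▐[0m
[38;2;28;13;19m[48;2;26;11;18m🬂[38;2;28;13;19m[48;2;26;11;18m🬂[38;2;8;28;24m[48;2;27;12;18m▐[38;2;8;28;24m[48;2;8;28;24m [38;2;8;28;24m[48;2;8;28;24m [38;2;8;28;24m[48;2;8;28;24m [38;2;8;28;24m[48;2;8;28;24m [38;2;8;28;24m[48;2;8;28;24m [38;2;8;28;24m[48;2;8;28;24m [38;2;8;28;24m[48;2;8;28;24m [38;2;8;28;24m[48;2;8;28;24m [38;2;8;28;24m[48;2;26;11;18m🬄[0m
[38;2;23;9;17m[48;2;22;8;16m🬎[38;2;23;9;17m[48;2;22;8;16m🬎[38;2;8;28;24m[48;2;23;9;16m▐[38;2;8;28;24m[48;2;8;28;24m [38;2;8;28;24m[48;2;8;28;24m [38;2;8;28;24m[48;2;8;28;24m [38;2;8;28;24m[48;2;8;28;24m [38;2;8;28;24m[48;2;8;28;24m [38;2;8;28;24m[48;2;8;28;24m [38;2;8;28;24m[48;2;8;28;24m [38;2;8;28;24m[48;2;8;28;24m [38;2;23;9;17m[48;2;22;8;16m🬎[0m
[38;2;20;7;15m[48;2;19;6;14m🬎[38;2;20;7;15m[48;2;19;6;14m🬎[38;2;8;28;24m[48;2;20;7;14m▐[38;2;8;28;24m[48;2;8;28;24m [38;2;8;28;24m[48;2;8;28;24m [38;2;8;28;24m[48;2;8;28;24m [38;2;8;28;24m[48;2;8;28;24m [38;2;8;28;24m[48;2;8;28;24m [38;2;8;28;24m[48;2;8;28;24m [38;2;8;28;24m[48;2;8;28;24m [38;2;8;28;24m[48;2;8;28;24m [38;2;20;7;15m[48;2;19;6;14m🬎[0m
[38;2;18;5;14m[48;2;16;4;13m🬂[38;2;18;5;14m[48;2;16;4;13m🬂[38;2;18;5;14m[48;2;16;4;13m🬂[38;2;8;28;24m[48;2;16;4;13m🬬[38;2;8;28;24m[48;2;8;28;24m [38;2;8;28;24m[48;2;8;28;24m [38;2;8;28;24m[48;2;8;28;24m [38;2;8;28;24m[48;2;8;28;24m [38;2;8;28;24m[48;2;8;28;24m [38;2;8;28;24m[48;2;8;28;24m [38;2;8;28;24m[48;2;16;4;13m🬝[38;2;18;5;14m[48;2;16;4;13m🬂[0m
</frame>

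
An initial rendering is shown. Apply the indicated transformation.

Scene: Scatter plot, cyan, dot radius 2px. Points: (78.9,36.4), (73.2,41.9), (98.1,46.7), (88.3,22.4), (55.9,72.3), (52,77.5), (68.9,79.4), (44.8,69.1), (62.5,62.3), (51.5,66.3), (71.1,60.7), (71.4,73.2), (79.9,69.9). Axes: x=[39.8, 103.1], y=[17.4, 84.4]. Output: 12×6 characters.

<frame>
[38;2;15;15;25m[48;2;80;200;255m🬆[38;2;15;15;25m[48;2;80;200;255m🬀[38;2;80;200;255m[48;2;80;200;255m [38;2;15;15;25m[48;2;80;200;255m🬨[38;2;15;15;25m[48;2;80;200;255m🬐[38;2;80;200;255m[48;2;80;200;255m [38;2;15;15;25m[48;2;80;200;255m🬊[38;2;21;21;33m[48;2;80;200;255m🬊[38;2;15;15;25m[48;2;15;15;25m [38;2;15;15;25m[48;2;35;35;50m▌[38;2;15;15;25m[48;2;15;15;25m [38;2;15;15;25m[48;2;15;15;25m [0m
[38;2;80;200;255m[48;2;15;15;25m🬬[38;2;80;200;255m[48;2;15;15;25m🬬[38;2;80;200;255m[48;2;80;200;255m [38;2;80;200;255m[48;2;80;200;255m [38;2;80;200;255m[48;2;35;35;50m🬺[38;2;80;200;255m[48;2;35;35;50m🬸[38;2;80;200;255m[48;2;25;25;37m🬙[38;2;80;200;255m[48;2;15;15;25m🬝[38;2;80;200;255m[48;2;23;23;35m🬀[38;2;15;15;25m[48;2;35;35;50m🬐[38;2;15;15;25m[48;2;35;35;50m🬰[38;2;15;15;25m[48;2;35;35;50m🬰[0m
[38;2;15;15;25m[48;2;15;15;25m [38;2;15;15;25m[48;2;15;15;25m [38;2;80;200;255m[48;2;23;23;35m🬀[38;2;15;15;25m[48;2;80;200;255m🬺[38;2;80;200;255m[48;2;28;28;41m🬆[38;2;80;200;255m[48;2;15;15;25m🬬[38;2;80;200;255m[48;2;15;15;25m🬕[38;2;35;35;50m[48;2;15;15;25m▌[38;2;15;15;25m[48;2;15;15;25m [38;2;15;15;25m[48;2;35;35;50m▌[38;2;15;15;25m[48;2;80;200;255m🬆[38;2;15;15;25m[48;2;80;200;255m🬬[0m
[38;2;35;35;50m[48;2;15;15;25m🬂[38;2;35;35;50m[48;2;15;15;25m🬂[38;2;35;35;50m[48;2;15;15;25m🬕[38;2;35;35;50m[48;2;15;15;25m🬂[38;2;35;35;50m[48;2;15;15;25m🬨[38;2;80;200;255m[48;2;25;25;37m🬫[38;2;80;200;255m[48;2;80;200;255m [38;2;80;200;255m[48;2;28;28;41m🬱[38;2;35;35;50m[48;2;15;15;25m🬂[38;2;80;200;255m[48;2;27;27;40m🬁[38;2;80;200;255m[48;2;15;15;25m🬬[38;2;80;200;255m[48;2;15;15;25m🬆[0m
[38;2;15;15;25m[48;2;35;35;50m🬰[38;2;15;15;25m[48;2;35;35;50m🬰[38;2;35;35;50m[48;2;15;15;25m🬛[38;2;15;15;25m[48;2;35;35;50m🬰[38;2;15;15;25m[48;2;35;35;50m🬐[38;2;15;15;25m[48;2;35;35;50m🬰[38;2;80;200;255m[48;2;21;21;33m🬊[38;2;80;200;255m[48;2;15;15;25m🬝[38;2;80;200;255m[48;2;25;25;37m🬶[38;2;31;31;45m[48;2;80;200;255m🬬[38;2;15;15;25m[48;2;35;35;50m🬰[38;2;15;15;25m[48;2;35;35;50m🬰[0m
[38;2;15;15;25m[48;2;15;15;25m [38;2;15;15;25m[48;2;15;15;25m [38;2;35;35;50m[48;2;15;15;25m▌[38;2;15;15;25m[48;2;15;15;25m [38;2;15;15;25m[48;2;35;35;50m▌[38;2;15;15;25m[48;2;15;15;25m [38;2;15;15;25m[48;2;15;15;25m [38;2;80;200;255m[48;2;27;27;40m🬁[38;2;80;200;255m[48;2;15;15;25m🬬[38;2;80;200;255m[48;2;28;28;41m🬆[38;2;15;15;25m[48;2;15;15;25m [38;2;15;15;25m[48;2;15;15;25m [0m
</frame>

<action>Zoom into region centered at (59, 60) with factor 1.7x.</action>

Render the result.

<frame>
[38;2;15;15;25m[48;2;15;15;25m [38;2;15;15;25m[48;2;80;200;255m🬬[38;2;80;200;255m[48;2;27;27;40m🬁[38;2;80;200;255m[48;2;15;15;25m🬬[38;2;80;200;255m[48;2;80;200;255m [38;2;15;15;25m[48;2;80;200;255m🬬[38;2;15;15;25m[48;2;15;15;25m [38;2;80;200;255m[48;2;27;27;40m🬁[38;2;80;200;255m[48;2;15;15;25m🬬[38;2;80;200;255m[48;2;80;200;255m [38;2;15;15;25m[48;2;80;200;255m🬊[38;2;15;15;25m[48;2;15;15;25m [0m
[38;2;15;15;25m[48;2;80;200;255m🬐[38;2;80;200;255m[48;2;80;200;255m [38;2;25;25;37m[48;2;80;200;255m🬂[38;2;80;200;255m[48;2;80;200;255m [38;2;80;200;255m[48;2;80;200;255m [38;2;80;200;255m[48;2;21;21;33m🬆[38;2;23;23;35m[48;2;80;200;255m🬝[38;2;35;35;50m[48;2;15;15;25m🬛[38;2;15;15;25m[48;2;35;35;50m🬰[38;2;80;200;255m[48;2;28;28;41m🬊[38;2;80;200;255m[48;2;23;23;35m🬀[38;2;15;15;25m[48;2;35;35;50m🬰[0m
[38;2;15;15;25m[48;2;15;15;25m [38;2;80;200;255m[48;2;15;15;25m🬀[38;2;80;200;255m[48;2;27;27;40m🬁[38;2;80;200;255m[48;2;15;15;25m🬆[38;2;15;15;25m[48;2;35;35;50m▌[38;2;15;15;25m[48;2;80;200;255m🬴[38;2;80;200;255m[48;2;80;200;255m [38;2;80;200;255m[48;2;15;15;25m🬛[38;2;15;15;25m[48;2;80;200;255m🬆[38;2;80;200;255m[48;2;35;35;50m🬺[38;2;15;15;25m[48;2;80;200;255m🬬[38;2;15;15;25m[48;2;15;15;25m [0m
[38;2;35;35;50m[48;2;15;15;25m🬂[38;2;35;35;50m[48;2;15;15;25m🬂[38;2;35;35;50m[48;2;15;15;25m🬕[38;2;35;35;50m[48;2;15;15;25m🬂[38;2;35;35;50m[48;2;15;15;25m🬨[38;2;35;35;50m[48;2;15;15;25m🬂[38;2;80;200;255m[48;2;19;19;30m🬁[38;2;35;35;50m[48;2;15;15;25m🬕[38;2;80;200;255m[48;2;19;19;30m🬁[38;2;80;200;255m[48;2;28;28;41m🬆[38;2;35;35;50m[48;2;15;15;25m🬂[38;2;35;35;50m[48;2;15;15;25m🬂[0m
[38;2;15;15;25m[48;2;35;35;50m🬰[38;2;15;15;25m[48;2;35;35;50m🬰[38;2;35;35;50m[48;2;15;15;25m🬛[38;2;15;15;25m[48;2;35;35;50m🬰[38;2;15;15;25m[48;2;35;35;50m🬐[38;2;15;15;25m[48;2;35;35;50m🬰[38;2;15;15;25m[48;2;35;35;50m🬰[38;2;35;35;50m[48;2;15;15;25m🬛[38;2;15;15;25m[48;2;35;35;50m🬰[38;2;15;15;25m[48;2;35;35;50m🬐[38;2;23;23;35m[48;2;80;200;255m🬬[38;2;15;15;25m[48;2;35;35;50m🬰[0m
[38;2;15;15;25m[48;2;15;15;25m [38;2;15;15;25m[48;2;15;15;25m [38;2;35;35;50m[48;2;15;15;25m▌[38;2;15;15;25m[48;2;15;15;25m [38;2;15;15;25m[48;2;35;35;50m▌[38;2;15;15;25m[48;2;15;15;25m [38;2;15;15;25m[48;2;15;15;25m [38;2;35;35;50m[48;2;15;15;25m▌[38;2;15;15;25m[48;2;15;15;25m [38;2;15;15;25m[48;2;80;200;255m🬐[38;2;80;200;255m[48;2;80;200;255m [38;2;15;15;25m[48;2;80;200;255m🬸[0m
</frame>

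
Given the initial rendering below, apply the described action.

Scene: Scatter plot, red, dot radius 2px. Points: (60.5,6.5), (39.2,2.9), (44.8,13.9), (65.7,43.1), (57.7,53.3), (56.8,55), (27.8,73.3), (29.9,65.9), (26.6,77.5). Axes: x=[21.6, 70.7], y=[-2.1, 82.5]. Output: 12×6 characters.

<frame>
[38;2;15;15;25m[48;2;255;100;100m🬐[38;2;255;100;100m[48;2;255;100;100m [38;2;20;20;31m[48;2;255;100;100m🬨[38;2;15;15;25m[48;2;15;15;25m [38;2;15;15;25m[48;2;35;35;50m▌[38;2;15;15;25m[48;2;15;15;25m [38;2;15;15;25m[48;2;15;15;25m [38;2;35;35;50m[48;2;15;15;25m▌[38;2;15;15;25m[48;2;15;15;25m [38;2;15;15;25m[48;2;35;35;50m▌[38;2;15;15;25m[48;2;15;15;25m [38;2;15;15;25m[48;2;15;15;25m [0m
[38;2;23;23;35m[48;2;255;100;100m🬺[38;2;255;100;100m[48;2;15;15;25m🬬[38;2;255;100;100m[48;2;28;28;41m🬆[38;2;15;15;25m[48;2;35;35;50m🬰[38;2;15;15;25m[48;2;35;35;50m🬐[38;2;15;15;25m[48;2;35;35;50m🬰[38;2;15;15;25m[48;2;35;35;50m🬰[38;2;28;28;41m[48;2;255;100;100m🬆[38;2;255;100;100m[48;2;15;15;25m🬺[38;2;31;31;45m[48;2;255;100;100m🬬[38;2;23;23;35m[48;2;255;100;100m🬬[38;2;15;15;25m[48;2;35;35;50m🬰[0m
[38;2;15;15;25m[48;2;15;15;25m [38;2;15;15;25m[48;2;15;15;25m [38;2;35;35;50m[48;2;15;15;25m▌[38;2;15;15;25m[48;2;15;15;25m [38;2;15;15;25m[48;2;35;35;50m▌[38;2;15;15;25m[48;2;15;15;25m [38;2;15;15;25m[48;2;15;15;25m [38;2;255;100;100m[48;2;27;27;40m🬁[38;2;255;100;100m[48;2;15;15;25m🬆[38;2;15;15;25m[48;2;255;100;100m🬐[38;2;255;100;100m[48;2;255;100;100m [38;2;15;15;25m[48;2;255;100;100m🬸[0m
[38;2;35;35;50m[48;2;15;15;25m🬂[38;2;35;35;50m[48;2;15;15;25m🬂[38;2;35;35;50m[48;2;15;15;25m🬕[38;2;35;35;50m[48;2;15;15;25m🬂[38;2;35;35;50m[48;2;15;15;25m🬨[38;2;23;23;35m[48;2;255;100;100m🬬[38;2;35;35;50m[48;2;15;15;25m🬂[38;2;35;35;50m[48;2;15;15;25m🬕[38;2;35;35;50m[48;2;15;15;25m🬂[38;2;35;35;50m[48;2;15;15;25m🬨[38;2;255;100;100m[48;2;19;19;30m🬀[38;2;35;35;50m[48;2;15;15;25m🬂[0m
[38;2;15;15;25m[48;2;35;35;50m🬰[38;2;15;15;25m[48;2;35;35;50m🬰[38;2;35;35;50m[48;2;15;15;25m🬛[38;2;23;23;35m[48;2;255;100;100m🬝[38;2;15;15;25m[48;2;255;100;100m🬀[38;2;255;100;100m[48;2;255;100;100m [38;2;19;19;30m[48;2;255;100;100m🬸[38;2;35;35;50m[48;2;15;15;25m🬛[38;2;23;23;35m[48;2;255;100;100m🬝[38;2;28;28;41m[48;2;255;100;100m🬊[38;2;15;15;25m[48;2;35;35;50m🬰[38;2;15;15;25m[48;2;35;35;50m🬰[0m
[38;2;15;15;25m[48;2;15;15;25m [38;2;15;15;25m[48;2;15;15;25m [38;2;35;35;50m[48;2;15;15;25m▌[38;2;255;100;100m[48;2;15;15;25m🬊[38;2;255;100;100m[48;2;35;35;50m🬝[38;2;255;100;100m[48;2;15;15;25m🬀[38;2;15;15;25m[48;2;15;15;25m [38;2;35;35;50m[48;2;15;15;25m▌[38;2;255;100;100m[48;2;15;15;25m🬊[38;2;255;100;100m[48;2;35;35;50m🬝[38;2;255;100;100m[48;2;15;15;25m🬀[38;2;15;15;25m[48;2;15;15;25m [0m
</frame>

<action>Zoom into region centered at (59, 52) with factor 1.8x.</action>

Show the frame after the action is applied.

<frame>
[38;2;15;15;25m[48;2;15;15;25m [38;2;15;15;25m[48;2;15;15;25m [38;2;35;35;50m[48;2;15;15;25m▌[38;2;15;15;25m[48;2;15;15;25m [38;2;15;15;25m[48;2;35;35;50m▌[38;2;15;15;25m[48;2;15;15;25m [38;2;15;15;25m[48;2;15;15;25m [38;2;35;35;50m[48;2;15;15;25m▌[38;2;15;15;25m[48;2;15;15;25m [38;2;15;15;25m[48;2;35;35;50m▌[38;2;15;15;25m[48;2;15;15;25m [38;2;15;15;25m[48;2;15;15;25m [0m
[38;2;15;15;25m[48;2;35;35;50m🬰[38;2;15;15;25m[48;2;35;35;50m🬰[38;2;35;35;50m[48;2;15;15;25m🬛[38;2;15;15;25m[48;2;35;35;50m🬰[38;2;27;27;40m[48;2;255;100;100m🬝[38;2;15;15;25m[48;2;35;35;50m🬰[38;2;15;15;25m[48;2;35;35;50m🬰[38;2;35;35;50m[48;2;15;15;25m🬛[38;2;15;15;25m[48;2;35;35;50m🬰[38;2;15;15;25m[48;2;35;35;50m🬐[38;2;15;15;25m[48;2;35;35;50m🬰[38;2;15;15;25m[48;2;35;35;50m🬰[0m
[38;2;15;15;25m[48;2;15;15;25m [38;2;15;15;25m[48;2;15;15;25m [38;2;35;35;50m[48;2;15;15;25m▌[38;2;15;15;25m[48;2;255;100;100m🬴[38;2;255;100;100m[48;2;255;100;100m [38;2;255;100;100m[48;2;15;15;25m🬺[38;2;15;15;25m[48;2;255;100;100m🬬[38;2;35;35;50m[48;2;15;15;25m▌[38;2;15;15;25m[48;2;15;15;25m [38;2;15;15;25m[48;2;35;35;50m▌[38;2;15;15;25m[48;2;15;15;25m [38;2;15;15;25m[48;2;15;15;25m [0m
[38;2;35;35;50m[48;2;15;15;25m🬂[38;2;35;35;50m[48;2;15;15;25m🬂[38;2;35;35;50m[48;2;15;15;25m🬕[38;2;35;35;50m[48;2;15;15;25m🬂[38;2;255;100;100m[48;2;27;27;40m🬁[38;2;255;100;100m[48;2;15;15;25m🬆[38;2;35;35;50m[48;2;15;15;25m🬂[38;2;31;31;45m[48;2;255;100;100m🬝[38;2;35;35;50m[48;2;255;100;100m🬀[38;2;35;35;50m[48;2;255;100;100m🬊[38;2;35;35;50m[48;2;15;15;25m🬂[38;2;35;35;50m[48;2;15;15;25m🬂[0m
[38;2;15;15;25m[48;2;35;35;50m🬰[38;2;15;15;25m[48;2;35;35;50m🬰[38;2;35;35;50m[48;2;15;15;25m🬛[38;2;15;15;25m[48;2;35;35;50m🬰[38;2;15;15;25m[48;2;35;35;50m🬐[38;2;15;15;25m[48;2;35;35;50m🬰[38;2;15;15;25m[48;2;35;35;50m🬰[38;2;35;35;50m[48;2;15;15;25m🬛[38;2;255;100;100m[48;2;21;21;33m🬊[38;2;255;100;100m[48;2;31;31;45m🬀[38;2;15;15;25m[48;2;35;35;50m🬰[38;2;15;15;25m[48;2;35;35;50m🬰[0m
[38;2;15;15;25m[48;2;15;15;25m [38;2;15;15;25m[48;2;15;15;25m [38;2;35;35;50m[48;2;15;15;25m▌[38;2;15;15;25m[48;2;15;15;25m [38;2;15;15;25m[48;2;35;35;50m▌[38;2;15;15;25m[48;2;15;15;25m [38;2;15;15;25m[48;2;15;15;25m [38;2;35;35;50m[48;2;15;15;25m▌[38;2;15;15;25m[48;2;15;15;25m [38;2;15;15;25m[48;2;35;35;50m▌[38;2;15;15;25m[48;2;15;15;25m [38;2;15;15;25m[48;2;15;15;25m [0m
</frame>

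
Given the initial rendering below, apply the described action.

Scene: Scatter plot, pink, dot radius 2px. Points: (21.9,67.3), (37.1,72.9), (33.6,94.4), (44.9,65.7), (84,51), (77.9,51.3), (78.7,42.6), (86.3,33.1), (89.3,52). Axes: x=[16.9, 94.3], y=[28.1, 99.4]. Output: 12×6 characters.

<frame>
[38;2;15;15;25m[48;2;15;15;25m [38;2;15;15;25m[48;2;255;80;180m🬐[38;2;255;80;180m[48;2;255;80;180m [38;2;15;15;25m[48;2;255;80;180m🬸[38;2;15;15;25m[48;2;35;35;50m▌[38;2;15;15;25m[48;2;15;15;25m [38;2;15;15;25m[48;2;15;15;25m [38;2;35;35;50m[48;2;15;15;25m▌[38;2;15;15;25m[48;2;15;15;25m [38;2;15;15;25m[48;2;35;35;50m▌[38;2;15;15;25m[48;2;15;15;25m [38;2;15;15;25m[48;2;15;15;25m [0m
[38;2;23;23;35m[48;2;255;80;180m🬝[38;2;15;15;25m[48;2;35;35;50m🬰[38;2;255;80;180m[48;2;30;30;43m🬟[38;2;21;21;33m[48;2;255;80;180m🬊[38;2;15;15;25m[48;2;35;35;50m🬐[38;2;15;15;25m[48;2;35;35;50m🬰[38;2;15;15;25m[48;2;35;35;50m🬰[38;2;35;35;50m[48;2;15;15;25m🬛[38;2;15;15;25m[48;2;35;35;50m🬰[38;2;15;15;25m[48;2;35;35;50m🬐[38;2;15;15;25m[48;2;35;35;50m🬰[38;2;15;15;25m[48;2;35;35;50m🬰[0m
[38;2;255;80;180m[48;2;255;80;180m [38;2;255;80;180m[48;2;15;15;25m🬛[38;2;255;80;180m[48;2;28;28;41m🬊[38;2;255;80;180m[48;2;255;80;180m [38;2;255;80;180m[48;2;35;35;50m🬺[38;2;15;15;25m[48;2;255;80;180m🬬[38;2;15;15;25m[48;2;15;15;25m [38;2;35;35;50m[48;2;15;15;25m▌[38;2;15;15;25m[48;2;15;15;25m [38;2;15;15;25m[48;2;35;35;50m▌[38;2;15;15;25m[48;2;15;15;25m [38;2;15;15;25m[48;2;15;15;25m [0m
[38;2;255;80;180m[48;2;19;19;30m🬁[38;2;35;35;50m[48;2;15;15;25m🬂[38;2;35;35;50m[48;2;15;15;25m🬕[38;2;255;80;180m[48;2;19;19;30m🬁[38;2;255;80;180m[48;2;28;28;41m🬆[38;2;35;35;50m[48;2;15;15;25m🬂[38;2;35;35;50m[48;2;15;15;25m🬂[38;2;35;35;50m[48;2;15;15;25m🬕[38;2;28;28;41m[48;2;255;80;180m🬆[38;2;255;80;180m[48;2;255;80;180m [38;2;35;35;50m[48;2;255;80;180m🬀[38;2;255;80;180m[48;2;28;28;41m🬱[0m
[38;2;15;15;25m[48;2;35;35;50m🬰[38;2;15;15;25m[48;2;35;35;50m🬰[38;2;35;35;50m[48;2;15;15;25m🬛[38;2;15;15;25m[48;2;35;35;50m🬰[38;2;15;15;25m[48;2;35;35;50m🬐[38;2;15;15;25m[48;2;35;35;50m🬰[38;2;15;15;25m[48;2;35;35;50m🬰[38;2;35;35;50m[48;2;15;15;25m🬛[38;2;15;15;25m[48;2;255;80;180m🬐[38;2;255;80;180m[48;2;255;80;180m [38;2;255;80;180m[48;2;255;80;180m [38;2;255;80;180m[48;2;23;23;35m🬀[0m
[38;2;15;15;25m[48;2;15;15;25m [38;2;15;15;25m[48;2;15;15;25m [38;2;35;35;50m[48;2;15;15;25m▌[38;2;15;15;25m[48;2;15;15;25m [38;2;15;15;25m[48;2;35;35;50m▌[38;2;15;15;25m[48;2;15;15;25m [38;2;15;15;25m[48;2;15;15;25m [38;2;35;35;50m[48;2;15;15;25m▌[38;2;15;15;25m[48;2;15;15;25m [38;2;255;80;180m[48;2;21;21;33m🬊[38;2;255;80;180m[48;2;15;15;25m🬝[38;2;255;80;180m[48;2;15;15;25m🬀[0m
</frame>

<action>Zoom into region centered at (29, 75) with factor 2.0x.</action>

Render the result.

<frame>
[38;2;15;15;25m[48;2;15;15;25m [38;2;15;15;25m[48;2;15;15;25m [38;2;35;35;50m[48;2;15;15;25m▌[38;2;15;15;25m[48;2;15;15;25m [38;2;15;15;25m[48;2;35;35;50m▌[38;2;15;15;25m[48;2;15;15;25m [38;2;255;80;180m[48;2;15;15;25m🬊[38;2;255;80;180m[48;2;15;15;25m🬝[38;2;255;80;180m[48;2;15;15;25m🬀[38;2;15;15;25m[48;2;35;35;50m▌[38;2;15;15;25m[48;2;15;15;25m [38;2;15;15;25m[48;2;15;15;25m [0m
[38;2;15;15;25m[48;2;35;35;50m🬰[38;2;15;15;25m[48;2;35;35;50m🬰[38;2;35;35;50m[48;2;15;15;25m🬛[38;2;15;15;25m[48;2;35;35;50m🬰[38;2;15;15;25m[48;2;35;35;50m🬐[38;2;15;15;25m[48;2;35;35;50m🬰[38;2;15;15;25m[48;2;35;35;50m🬰[38;2;35;35;50m[48;2;15;15;25m🬛[38;2;15;15;25m[48;2;35;35;50m🬰[38;2;15;15;25m[48;2;35;35;50m🬐[38;2;15;15;25m[48;2;35;35;50m🬰[38;2;15;15;25m[48;2;35;35;50m🬰[0m
[38;2;15;15;25m[48;2;15;15;25m [38;2;15;15;25m[48;2;15;15;25m [38;2;35;35;50m[48;2;15;15;25m▌[38;2;15;15;25m[48;2;15;15;25m [38;2;15;15;25m[48;2;35;35;50m▌[38;2;15;15;25m[48;2;15;15;25m [38;2;15;15;25m[48;2;15;15;25m [38;2;27;27;40m[48;2;255;80;180m🬝[38;2;15;15;25m[48;2;255;80;180m🬊[38;2;15;15;25m[48;2;35;35;50m▌[38;2;15;15;25m[48;2;15;15;25m [38;2;15;15;25m[48;2;15;15;25m [0m
[38;2;35;35;50m[48;2;15;15;25m🬂[38;2;35;35;50m[48;2;15;15;25m🬂[38;2;35;35;50m[48;2;15;15;25m🬕[38;2;28;28;41m[48;2;255;80;180m🬆[38;2;31;31;45m[48;2;255;80;180m🬬[38;2;35;35;50m[48;2;15;15;25m🬂[38;2;35;35;50m[48;2;15;15;25m🬂[38;2;255;80;180m[48;2;28;28;41m🬊[38;2;255;80;180m[48;2;15;15;25m🬝[38;2;255;80;180m[48;2;25;25;37m🬟[38;2;255;80;180m[48;2;28;28;41m🬱[38;2;35;35;50m[48;2;15;15;25m🬂[0m
[38;2;15;15;25m[48;2;35;35;50m🬰[38;2;15;15;25m[48;2;35;35;50m🬰[38;2;255;80;180m[48;2;31;31;45m🬁[38;2;255;80;180m[48;2;15;15;25m🬬[38;2;255;80;180m[48;2;28;28;41m🬆[38;2;15;15;25m[48;2;35;35;50m🬰[38;2;15;15;25m[48;2;35;35;50m🬰[38;2;35;35;50m[48;2;15;15;25m🬛[38;2;15;15;25m[48;2;35;35;50m🬰[38;2;255;80;180m[48;2;28;28;41m🬊[38;2;255;80;180m[48;2;15;15;25m🬝[38;2;255;80;180m[48;2;23;23;35m🬀[0m
[38;2;15;15;25m[48;2;15;15;25m [38;2;15;15;25m[48;2;15;15;25m [38;2;35;35;50m[48;2;15;15;25m▌[38;2;15;15;25m[48;2;15;15;25m [38;2;15;15;25m[48;2;35;35;50m▌[38;2;15;15;25m[48;2;15;15;25m [38;2;15;15;25m[48;2;15;15;25m [38;2;35;35;50m[48;2;15;15;25m▌[38;2;15;15;25m[48;2;15;15;25m [38;2;15;15;25m[48;2;35;35;50m▌[38;2;15;15;25m[48;2;15;15;25m [38;2;15;15;25m[48;2;15;15;25m [0m
</frame>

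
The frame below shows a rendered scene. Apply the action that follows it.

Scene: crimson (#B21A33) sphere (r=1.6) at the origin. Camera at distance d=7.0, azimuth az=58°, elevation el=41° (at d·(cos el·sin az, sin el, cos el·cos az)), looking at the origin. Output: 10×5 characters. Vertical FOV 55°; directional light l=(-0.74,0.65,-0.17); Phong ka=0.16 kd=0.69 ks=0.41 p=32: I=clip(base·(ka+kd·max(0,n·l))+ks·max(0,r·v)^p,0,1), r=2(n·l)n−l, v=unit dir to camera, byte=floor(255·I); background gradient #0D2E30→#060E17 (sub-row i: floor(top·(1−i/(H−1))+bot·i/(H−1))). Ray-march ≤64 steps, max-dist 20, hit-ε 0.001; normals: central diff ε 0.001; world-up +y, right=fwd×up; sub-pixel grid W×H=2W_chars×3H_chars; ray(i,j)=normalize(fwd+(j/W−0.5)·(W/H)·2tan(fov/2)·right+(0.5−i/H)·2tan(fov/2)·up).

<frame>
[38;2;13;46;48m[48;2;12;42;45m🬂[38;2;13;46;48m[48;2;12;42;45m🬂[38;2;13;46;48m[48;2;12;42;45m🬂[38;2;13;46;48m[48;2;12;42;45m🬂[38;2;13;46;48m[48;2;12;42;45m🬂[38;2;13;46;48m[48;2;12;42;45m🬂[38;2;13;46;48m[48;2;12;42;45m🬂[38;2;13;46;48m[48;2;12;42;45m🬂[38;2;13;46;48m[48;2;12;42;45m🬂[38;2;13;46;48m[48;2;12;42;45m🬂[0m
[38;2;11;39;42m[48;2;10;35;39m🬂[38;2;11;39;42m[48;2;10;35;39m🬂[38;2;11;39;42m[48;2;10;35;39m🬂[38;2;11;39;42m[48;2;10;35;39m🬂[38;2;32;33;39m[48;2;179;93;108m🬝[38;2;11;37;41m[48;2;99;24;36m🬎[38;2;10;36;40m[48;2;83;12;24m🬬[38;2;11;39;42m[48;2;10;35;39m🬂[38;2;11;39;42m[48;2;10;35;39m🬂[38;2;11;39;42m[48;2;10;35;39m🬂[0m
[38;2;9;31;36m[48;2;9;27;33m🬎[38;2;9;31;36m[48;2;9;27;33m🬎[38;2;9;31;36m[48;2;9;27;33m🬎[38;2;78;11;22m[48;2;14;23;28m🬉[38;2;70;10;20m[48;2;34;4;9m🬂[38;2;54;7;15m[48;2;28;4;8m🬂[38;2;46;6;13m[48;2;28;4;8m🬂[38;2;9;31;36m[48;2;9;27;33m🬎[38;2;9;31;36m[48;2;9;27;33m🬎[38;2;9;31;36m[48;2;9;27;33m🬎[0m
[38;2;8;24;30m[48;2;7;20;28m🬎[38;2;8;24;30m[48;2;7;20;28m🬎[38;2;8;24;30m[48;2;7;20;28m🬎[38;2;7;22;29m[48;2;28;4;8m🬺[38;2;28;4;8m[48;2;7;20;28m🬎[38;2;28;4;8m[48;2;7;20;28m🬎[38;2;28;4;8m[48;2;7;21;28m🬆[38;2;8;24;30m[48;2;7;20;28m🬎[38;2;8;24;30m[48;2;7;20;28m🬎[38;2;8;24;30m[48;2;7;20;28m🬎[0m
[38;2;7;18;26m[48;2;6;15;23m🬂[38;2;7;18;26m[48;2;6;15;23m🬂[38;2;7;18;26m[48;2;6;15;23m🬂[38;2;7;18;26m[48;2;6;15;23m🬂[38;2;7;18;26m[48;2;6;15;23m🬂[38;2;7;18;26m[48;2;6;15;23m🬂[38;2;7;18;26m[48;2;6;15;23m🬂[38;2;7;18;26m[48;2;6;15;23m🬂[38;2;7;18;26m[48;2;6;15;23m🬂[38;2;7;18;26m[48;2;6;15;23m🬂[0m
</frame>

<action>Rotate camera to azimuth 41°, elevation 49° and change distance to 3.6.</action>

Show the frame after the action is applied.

<frame>
[38;2;13;46;48m[48;2;12;42;45m🬂[38;2;13;46;48m[48;2;12;42;45m🬂[38;2;13;46;48m[48;2;12;42;45m🬂[38;2;12;44;47m[48;2;129;25;42m🬎[38;2;13;46;48m[48;2;134;37;53m🬂[38;2;13;46;48m[48;2;101;15;29m🬂[38;2;12;45;47m[48;2;89;12;25m🬊[38;2;12;43;46m[48;2;77;11;22m🬬[38;2;13;46;48m[48;2;12;42;45m🬂[38;2;13;46;48m[48;2;12;42;45m🬂[0m
[38;2;11;39;42m[48;2;10;35;39m🬂[38;2;11;39;42m[48;2;10;35;39m🬂[38;2;11;39;42m[48;2;105;15;30m🬀[38;2;182;95;109m[48;2;98;20;32m🬁[38;2;153;72;85m[48;2;81;13;24m🬀[38;2;78;11;22m[48;2;63;8;17m🬆[38;2;68;9;19m[48;2;53;7;14m🬆[38;2;58;8;16m[48;2;42;6;11m🬆[38;2;10;37;40m[48;2;35;5;9m🬨[38;2;11;39;42m[48;2;10;35;39m🬂[0m
[38;2;9;31;36m[48;2;9;27;33m🬎[38;2;9;30;35m[48;2;78;11;22m🬕[38;2;80;11;22m[48;2;63;9;17m🬆[38;2;68;9;19m[48;2;53;7;14m🬆[38;2;58;8;16m[48;2;43;6;12m🬆[38;2;48;6;13m[48;2;34;4;9m🬆[38;2;40;5;11m[48;2;29;4;8m🬂[38;2;33;4;9m[48;2;28;4;8m🬀[38;2;28;4;8m[48;2;10;32;37m🬺[38;2;9;31;36m[48;2;9;27;33m🬎[0m
[38;2;8;24;30m[48;2;7;20;28m🬎[38;2;8;24;30m[48;2;7;20;28m🬎[38;2;47;6;13m[48;2;31;4;8m🬆[38;2;40;5;11m[48;2;29;4;8m🬂[38;2;34;4;9m[48;2;28;4;8m🬀[38;2;28;4;8m[48;2;28;4;8m [38;2;28;4;8m[48;2;28;4;8m [38;2;28;4;8m[48;2;28;4;8m [38;2;28;4;8m[48;2;7;22;29m▌[38;2;8;24;30m[48;2;7;20;28m🬎[0m
[38;2;7;18;26m[48;2;6;15;23m🬂[38;2;7;18;26m[48;2;6;15;23m🬂[38;2;6;15;24m[48;2;28;4;8m🬺[38;2;28;4;8m[48;2;6;14;23m🬎[38;2;28;4;8m[48;2;28;4;8m [38;2;28;4;8m[48;2;28;4;8m [38;2;28;4;8m[48;2;6;14;23m🬝[38;2;28;4;8m[48;2;6;14;23m🬆[38;2;7;18;26m[48;2;6;15;23m🬂[38;2;7;18;26m[48;2;6;15;23m🬂[0m
</frame>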